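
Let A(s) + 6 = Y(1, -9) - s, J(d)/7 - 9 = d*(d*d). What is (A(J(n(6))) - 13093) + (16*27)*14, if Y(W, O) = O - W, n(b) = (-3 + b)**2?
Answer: -12227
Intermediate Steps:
J(d) = 63 + 7*d**3 (J(d) = 63 + 7*(d*(d*d)) = 63 + 7*(d*d**2) = 63 + 7*d**3)
A(s) = -16 - s (A(s) = -6 + ((-9 - 1*1) - s) = -6 + ((-9 - 1) - s) = -6 + (-10 - s) = -16 - s)
(A(J(n(6))) - 13093) + (16*27)*14 = ((-16 - (63 + 7*((-3 + 6)**2)**3)) - 13093) + (16*27)*14 = ((-16 - (63 + 7*(3**2)**3)) - 13093) + 432*14 = ((-16 - (63 + 7*9**3)) - 13093) + 6048 = ((-16 - (63 + 7*729)) - 13093) + 6048 = ((-16 - (63 + 5103)) - 13093) + 6048 = ((-16 - 1*5166) - 13093) + 6048 = ((-16 - 5166) - 13093) + 6048 = (-5182 - 13093) + 6048 = -18275 + 6048 = -12227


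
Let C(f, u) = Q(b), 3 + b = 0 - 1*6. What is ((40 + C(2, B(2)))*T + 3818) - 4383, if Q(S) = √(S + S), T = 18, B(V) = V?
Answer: 155 + 54*I*√2 ≈ 155.0 + 76.368*I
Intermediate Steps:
b = -9 (b = -3 + (0 - 1*6) = -3 + (0 - 6) = -3 - 6 = -9)
Q(S) = √2*√S (Q(S) = √(2*S) = √2*√S)
C(f, u) = 3*I*√2 (C(f, u) = √2*√(-9) = √2*(3*I) = 3*I*√2)
((40 + C(2, B(2)))*T + 3818) - 4383 = ((40 + 3*I*√2)*18 + 3818) - 4383 = ((720 + 54*I*√2) + 3818) - 4383 = (4538 + 54*I*√2) - 4383 = 155 + 54*I*√2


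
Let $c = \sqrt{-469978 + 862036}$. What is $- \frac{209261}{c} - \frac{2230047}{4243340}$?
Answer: $- \frac{2230047}{4243340} - \frac{209261 \sqrt{43562}}{130686} \approx -334.73$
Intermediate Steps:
$c = 3 \sqrt{43562}$ ($c = \sqrt{392058} = 3 \sqrt{43562} \approx 626.15$)
$- \frac{209261}{c} - \frac{2230047}{4243340} = - \frac{209261}{3 \sqrt{43562}} - \frac{2230047}{4243340} = - 209261 \frac{\sqrt{43562}}{130686} - \frac{2230047}{4243340} = - \frac{209261 \sqrt{43562}}{130686} - \frac{2230047}{4243340} = - \frac{2230047}{4243340} - \frac{209261 \sqrt{43562}}{130686}$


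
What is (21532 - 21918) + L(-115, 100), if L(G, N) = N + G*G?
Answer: 12939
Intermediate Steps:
L(G, N) = N + G**2
(21532 - 21918) + L(-115, 100) = (21532 - 21918) + (100 + (-115)**2) = -386 + (100 + 13225) = -386 + 13325 = 12939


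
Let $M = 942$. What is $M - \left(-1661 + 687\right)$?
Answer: $1916$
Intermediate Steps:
$M - \left(-1661 + 687\right) = 942 - \left(-1661 + 687\right) = 942 - -974 = 942 + 974 = 1916$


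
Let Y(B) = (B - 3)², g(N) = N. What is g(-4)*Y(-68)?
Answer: -20164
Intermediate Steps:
Y(B) = (-3 + B)²
g(-4)*Y(-68) = -4*(-3 - 68)² = -4*(-71)² = -4*5041 = -20164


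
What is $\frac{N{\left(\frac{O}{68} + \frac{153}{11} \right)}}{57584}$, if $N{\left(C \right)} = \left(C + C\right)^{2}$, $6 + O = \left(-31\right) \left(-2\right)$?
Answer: $\frac{7590025}{503413724} \approx 0.015077$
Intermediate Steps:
$O = 56$ ($O = -6 - -62 = -6 + 62 = 56$)
$N{\left(C \right)} = 4 C^{2}$ ($N{\left(C \right)} = \left(2 C\right)^{2} = 4 C^{2}$)
$\frac{N{\left(\frac{O}{68} + \frac{153}{11} \right)}}{57584} = \frac{4 \left(\frac{56}{68} + \frac{153}{11}\right)^{2}}{57584} = 4 \left(56 \cdot \frac{1}{68} + 153 \cdot \frac{1}{11}\right)^{2} \cdot \frac{1}{57584} = 4 \left(\frac{14}{17} + \frac{153}{11}\right)^{2} \cdot \frac{1}{57584} = 4 \left(\frac{2755}{187}\right)^{2} \cdot \frac{1}{57584} = 4 \cdot \frac{7590025}{34969} \cdot \frac{1}{57584} = \frac{30360100}{34969} \cdot \frac{1}{57584} = \frac{7590025}{503413724}$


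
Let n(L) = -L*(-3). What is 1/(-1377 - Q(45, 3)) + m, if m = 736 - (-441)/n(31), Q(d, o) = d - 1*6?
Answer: 32515577/43896 ≈ 740.74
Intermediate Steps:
Q(d, o) = -6 + d (Q(d, o) = d - 6 = -6 + d)
n(L) = 3*L
m = 22963/31 (m = 736 - (-441)/(3*31) = 736 - (-441)/93 = 736 - 1*(-147/31) = 736 + 147/31 = 22963/31 ≈ 740.74)
1/(-1377 - Q(45, 3)) + m = 1/(-1377 - (-6 + 45)) + 22963/31 = 1/(-1377 - 1*39) + 22963/31 = 1/(-1377 - 39) + 22963/31 = 1/(-1416) + 22963/31 = -1/1416 + 22963/31 = 32515577/43896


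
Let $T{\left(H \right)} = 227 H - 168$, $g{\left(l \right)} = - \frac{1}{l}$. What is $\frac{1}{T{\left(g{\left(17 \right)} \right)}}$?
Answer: $- \frac{17}{3083} \approx -0.0055141$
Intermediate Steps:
$T{\left(H \right)} = -168 + 227 H$
$\frac{1}{T{\left(g{\left(17 \right)} \right)}} = \frac{1}{-168 + 227 \left(- \frac{1}{17}\right)} = \frac{1}{-168 - \frac{227}{17}} = \frac{1}{- \frac{3083}{17}} = - \frac{17}{3083}$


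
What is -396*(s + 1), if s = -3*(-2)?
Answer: -2772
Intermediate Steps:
s = 6
-396*(s + 1) = -396*(6 + 1) = -396*7 = -66*42 = -2772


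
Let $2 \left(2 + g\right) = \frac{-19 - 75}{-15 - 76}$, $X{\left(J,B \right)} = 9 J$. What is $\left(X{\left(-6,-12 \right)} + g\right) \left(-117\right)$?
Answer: $\frac{45441}{7} \approx 6491.6$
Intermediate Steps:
$g = - \frac{135}{91}$ ($g = -2 + \frac{\left(-19 - 75\right) \frac{1}{-15 - 76}}{2} = -2 + \frac{\left(-94\right) \frac{1}{-91}}{2} = -2 + \frac{\left(-94\right) \left(- \frac{1}{91}\right)}{2} = -2 + \frac{1}{2} \cdot \frac{94}{91} = -2 + \frac{47}{91} = - \frac{135}{91} \approx -1.4835$)
$\left(X{\left(-6,-12 \right)} + g\right) \left(-117\right) = \left(9 \left(-6\right) - \frac{135}{91}\right) \left(-117\right) = \left(-54 - \frac{135}{91}\right) \left(-117\right) = \left(- \frac{5049}{91}\right) \left(-117\right) = \frac{45441}{7}$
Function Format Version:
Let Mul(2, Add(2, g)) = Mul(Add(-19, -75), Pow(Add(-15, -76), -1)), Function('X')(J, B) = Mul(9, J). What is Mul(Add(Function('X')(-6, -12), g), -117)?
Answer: Rational(45441, 7) ≈ 6491.6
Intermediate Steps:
g = Rational(-135, 91) (g = Add(-2, Mul(Rational(1, 2), Mul(Add(-19, -75), Pow(Add(-15, -76), -1)))) = Add(-2, Mul(Rational(1, 2), Mul(-94, Pow(-91, -1)))) = Add(-2, Mul(Rational(1, 2), Mul(-94, Rational(-1, 91)))) = Add(-2, Mul(Rational(1, 2), Rational(94, 91))) = Add(-2, Rational(47, 91)) = Rational(-135, 91) ≈ -1.4835)
Mul(Add(Function('X')(-6, -12), g), -117) = Mul(Add(Mul(9, -6), Rational(-135, 91)), -117) = Mul(Add(-54, Rational(-135, 91)), -117) = Mul(Rational(-5049, 91), -117) = Rational(45441, 7)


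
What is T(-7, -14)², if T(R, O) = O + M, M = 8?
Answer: 36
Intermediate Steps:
T(R, O) = 8 + O (T(R, O) = O + 8 = 8 + O)
T(-7, -14)² = (8 - 14)² = (-6)² = 36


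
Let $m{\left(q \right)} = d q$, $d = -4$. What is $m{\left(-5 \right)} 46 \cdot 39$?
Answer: $35880$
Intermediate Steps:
$m{\left(q \right)} = - 4 q$
$m{\left(-5 \right)} 46 \cdot 39 = \left(-4\right) \left(-5\right) 46 \cdot 39 = 20 \cdot 46 \cdot 39 = 920 \cdot 39 = 35880$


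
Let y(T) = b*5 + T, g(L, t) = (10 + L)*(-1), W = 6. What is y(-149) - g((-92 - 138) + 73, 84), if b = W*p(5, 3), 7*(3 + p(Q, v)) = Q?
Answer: -2552/7 ≈ -364.57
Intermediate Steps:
p(Q, v) = -3 + Q/7
g(L, t) = -10 - L
b = -96/7 (b = 6*(-3 + (⅐)*5) = 6*(-3 + 5/7) = 6*(-16/7) = -96/7 ≈ -13.714)
y(T) = -480/7 + T (y(T) = -96/7*5 + T = -480/7 + T)
y(-149) - g((-92 - 138) + 73, 84) = (-480/7 - 149) - (-10 - ((-92 - 138) + 73)) = -1523/7 - (-10 - (-230 + 73)) = -1523/7 - (-10 - 1*(-157)) = -1523/7 - (-10 + 157) = -1523/7 - 1*147 = -1523/7 - 147 = -2552/7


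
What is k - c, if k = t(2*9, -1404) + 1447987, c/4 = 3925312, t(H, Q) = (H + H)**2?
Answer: -14251965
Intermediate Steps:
t(H, Q) = 4*H**2 (t(H, Q) = (2*H)**2 = 4*H**2)
c = 15701248 (c = 4*3925312 = 15701248)
k = 1449283 (k = 4*(2*9)**2 + 1447987 = 4*18**2 + 1447987 = 4*324 + 1447987 = 1296 + 1447987 = 1449283)
k - c = 1449283 - 1*15701248 = 1449283 - 15701248 = -14251965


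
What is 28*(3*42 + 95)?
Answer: 6188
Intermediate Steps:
28*(3*42 + 95) = 28*(126 + 95) = 28*221 = 6188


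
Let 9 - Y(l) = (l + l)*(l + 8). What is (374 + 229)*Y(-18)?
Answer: -211653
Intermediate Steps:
Y(l) = 9 - 2*l*(8 + l) (Y(l) = 9 - (l + l)*(l + 8) = 9 - 2*l*(8 + l))
(374 + 229)*Y(-18) = (374 + 229)*(9 - 16*(-18) - 2*(-18)**2) = 603*(9 + 288 - 2*324) = 603*(9 + 288 - 648) = 603*(-351) = -211653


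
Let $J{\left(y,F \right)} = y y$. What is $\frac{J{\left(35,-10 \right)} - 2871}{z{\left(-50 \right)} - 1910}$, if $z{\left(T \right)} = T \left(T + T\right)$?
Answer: $- \frac{823}{1545} \approx -0.53269$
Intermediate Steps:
$J{\left(y,F \right)} = y^{2}$
$z{\left(T \right)} = 2 T^{2}$ ($z{\left(T \right)} = T 2 T = 2 T^{2}$)
$\frac{J{\left(35,-10 \right)} - 2871}{z{\left(-50 \right)} - 1910} = \frac{35^{2} - 2871}{2 \left(-50\right)^{2} - 1910} = \frac{1225 - 2871}{2 \cdot 2500 - 1910} = - \frac{1646}{5000 - 1910} = - \frac{1646}{3090} = \left(-1646\right) \frac{1}{3090} = - \frac{823}{1545}$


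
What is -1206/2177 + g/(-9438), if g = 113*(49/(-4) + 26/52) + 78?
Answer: -34646089/82186104 ≈ -0.42156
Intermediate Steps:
g = -4999/4 (g = 113*(49*(-¼) + 26*(1/52)) + 78 = 113*(-49/4 + ½) + 78 = 113*(-47/4) + 78 = -5311/4 + 78 = -4999/4 ≈ -1249.8)
-1206/2177 + g/(-9438) = -1206/2177 - 4999/4/(-9438) = -1206*1/2177 - 4999/4*(-1/9438) = -1206/2177 + 4999/37752 = -34646089/82186104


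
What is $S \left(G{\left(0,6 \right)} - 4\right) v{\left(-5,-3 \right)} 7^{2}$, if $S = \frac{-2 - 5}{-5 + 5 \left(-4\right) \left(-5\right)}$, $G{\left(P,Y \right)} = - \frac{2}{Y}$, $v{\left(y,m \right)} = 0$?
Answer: $0$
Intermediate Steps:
$S = - \frac{7}{95}$ ($S = - \frac{7}{-5 - -100} = - \frac{7}{-5 + 100} = - \frac{7}{95} \approx -0.073684$)
$S \left(G{\left(0,6 \right)} - 4\right) v{\left(-5,-3 \right)} 7^{2} = - \frac{7 \left(- \frac{2}{6} - 4\right)}{95} \cdot 0 \cdot 7^{2} = - \frac{7 \left(\left(-2\right) \frac{1}{6} - 4\right)}{95} \cdot 0 \cdot 49 = - \frac{7 \left(- \frac{1}{3} - 4\right)}{95} \cdot 0 \cdot 49 = \left(- \frac{7}{95}\right) \left(- \frac{13}{3}\right) 0 \cdot 49 = \frac{91}{285} \cdot 0 \cdot 49 = 0 \cdot 49 = 0$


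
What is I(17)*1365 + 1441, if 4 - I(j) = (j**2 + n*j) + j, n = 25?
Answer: -990914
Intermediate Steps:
I(j) = 4 - j**2 - 26*j (I(j) = 4 - ((j**2 + 25*j) + j) = 4 - (j**2 + 26*j) = 4 + (-j**2 - 26*j) = 4 - j**2 - 26*j)
I(17)*1365 + 1441 = (4 - 1*17**2 - 26*17)*1365 + 1441 = (4 - 1*289 - 442)*1365 + 1441 = (4 - 289 - 442)*1365 + 1441 = -727*1365 + 1441 = -992355 + 1441 = -990914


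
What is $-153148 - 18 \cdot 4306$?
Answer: $-230656$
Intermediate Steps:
$-153148 - 18 \cdot 4306 = -153148 - 77508 = -230656$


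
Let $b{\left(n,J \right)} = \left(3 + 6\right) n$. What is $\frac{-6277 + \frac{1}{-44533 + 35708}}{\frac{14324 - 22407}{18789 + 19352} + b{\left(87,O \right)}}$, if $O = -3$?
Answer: $- \frac{1056401308083}{131741012000} \approx -8.0188$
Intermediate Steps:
$b{\left(n,J \right)} = 9 n$
$\frac{-6277 + \frac{1}{-44533 + 35708}}{\frac{14324 - 22407}{18789 + 19352} + b{\left(87,O \right)}} = \frac{-6277 + \frac{1}{-44533 + 35708}}{\frac{14324 - 22407}{18789 + 19352} + 9 \cdot 87} = \frac{-6277 + \frac{1}{-8825}}{- \frac{8083}{38141} + 783} = \frac{-6277 - \frac{1}{8825}}{\left(-8083\right) \frac{1}{38141} + 783} = - \frac{55394526}{8825 \left(- \frac{8083}{38141} + 783\right)} = - \frac{55394526}{8825 \cdot \frac{29856320}{38141}} = \left(- \frac{55394526}{8825}\right) \frac{38141}{29856320} = - \frac{1056401308083}{131741012000}$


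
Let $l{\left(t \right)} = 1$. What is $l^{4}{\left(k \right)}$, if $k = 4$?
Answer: $1$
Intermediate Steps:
$l^{4}{\left(k \right)} = 1^{4} = 1$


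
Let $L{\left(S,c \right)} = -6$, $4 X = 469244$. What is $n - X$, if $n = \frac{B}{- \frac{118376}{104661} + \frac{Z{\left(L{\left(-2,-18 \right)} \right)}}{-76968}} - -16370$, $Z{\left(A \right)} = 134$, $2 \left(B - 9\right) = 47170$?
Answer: $- \frac{20577189861921}{168984973} \approx -1.2177 \cdot 10^{5}$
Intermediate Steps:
$X = 117311$ ($X = \frac{1}{4} \cdot 469244 = 117311$)
$B = 23594$ ($B = 9 + \frac{1}{2} \cdot 47170 = 9 + 23585 = 23594$)
$n = - \frac{753393694318}{168984973}$ ($n = \frac{23594}{- \frac{118376}{104661} + \frac{134}{-76968}} - -16370 = \frac{23594}{\left(-118376\right) \frac{1}{104661} + 134 \left(- \frac{1}{76968}\right)} + 16370 = \frac{23594}{- \frac{118376}{104661} - \frac{67}{38484}} + 16370 = \frac{23594}{- \frac{168984973}{149176812}} + 16370 = 23594 \left(- \frac{149176812}{168984973}\right) + 16370 = - \frac{3519677702328}{168984973} + 16370 = - \frac{753393694318}{168984973} \approx -4458.3$)
$n - X = - \frac{753393694318}{168984973} - 117311 = - \frac{20577189861921}{168984973}$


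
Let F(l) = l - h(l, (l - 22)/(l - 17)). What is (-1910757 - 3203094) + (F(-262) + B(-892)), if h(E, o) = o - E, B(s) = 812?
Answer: -1426684361/279 ≈ -5.1136e+6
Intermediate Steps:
F(l) = 2*l - (-22 + l)/(-17 + l) (F(l) = l - ((l - 22)/(l - 17) - l) = l - ((-22 + l)/(-17 + l) - l) = l - (-l + (-22 + l)/(-17 + l)) = l + (l - (-22 + l)/(-17 + l)) = 2*l - (-22 + l)/(-17 + l))
(-1910757 - 3203094) + (F(-262) + B(-892)) = (-1910757 - 3203094) + ((22 - 1*(-262) + 2*(-262)*(-17 - 262))/(-17 - 262) + 812) = -5113851 + ((22 + 262 + 2*(-262)*(-279))/(-279) + 812) = -5113851 + (-(22 + 262 + 146196)/279 + 812) = -5113851 + (-1/279*146480 + 812) = -5113851 + (-146480/279 + 812) = -5113851 + 80068/279 = -1426684361/279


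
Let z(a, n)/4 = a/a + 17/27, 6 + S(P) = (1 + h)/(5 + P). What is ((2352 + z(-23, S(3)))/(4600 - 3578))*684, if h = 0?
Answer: 2419840/1533 ≈ 1578.5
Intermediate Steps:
S(P) = -6 + 1/(5 + P) (S(P) = -6 + (1 + 0)/(5 + P) = -6 + 1/(5 + P))
z(a, n) = 176/27 (z(a, n) = 4*(a/a + 17/27) = 4*(1 + 17*(1/27)) = 4*(1 + 17/27) = 4*(44/27) = 176/27)
((2352 + z(-23, S(3)))/(4600 - 3578))*684 = ((2352 + 176/27)/(4600 - 3578))*684 = ((63680/27)/1022)*684 = ((63680/27)*(1/1022))*684 = (31840/13797)*684 = 2419840/1533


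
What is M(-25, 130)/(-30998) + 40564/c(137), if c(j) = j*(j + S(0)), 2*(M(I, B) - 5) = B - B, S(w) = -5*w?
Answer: 1257309027/581801462 ≈ 2.1611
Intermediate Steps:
M(I, B) = 5 (M(I, B) = 5 + (B - B)/2 = 5 + (½)*0 = 5 + 0 = 5)
c(j) = j² (c(j) = j*(j - 5*0) = j*(j + 0) = j*j = j²)
M(-25, 130)/(-30998) + 40564/c(137) = 5/(-30998) + 40564/(137²) = 5*(-1/30998) + 40564/18769 = -5/30998 + 40564*(1/18769) = -5/30998 + 40564/18769 = 1257309027/581801462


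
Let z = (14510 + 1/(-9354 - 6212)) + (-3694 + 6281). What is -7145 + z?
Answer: 154912831/15566 ≈ 9952.0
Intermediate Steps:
z = 266131901/15566 (z = (14510 + 1/(-15566)) + 2587 = (14510 - 1/15566) + 2587 = 225862659/15566 + 2587 = 266131901/15566 ≈ 17097.)
-7145 + z = -7145 + 266131901/15566 = 154912831/15566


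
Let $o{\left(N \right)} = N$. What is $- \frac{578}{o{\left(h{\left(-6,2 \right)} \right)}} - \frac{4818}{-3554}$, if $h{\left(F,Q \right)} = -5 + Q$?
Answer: $\frac{1034333}{5331} \approx 194.02$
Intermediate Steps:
$- \frac{578}{o{\left(h{\left(-6,2 \right)} \right)}} - \frac{4818}{-3554} = - \frac{578}{-5 + 2} - \frac{4818}{-3554} = - \frac{578}{-3} - - \frac{2409}{1777} = \left(-578\right) \left(- \frac{1}{3}\right) + \frac{2409}{1777} = \frac{578}{3} + \frac{2409}{1777} = \frac{1034333}{5331}$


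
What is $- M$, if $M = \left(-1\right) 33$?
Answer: $33$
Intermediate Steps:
$M = -33$
$- M = \left(-1\right) \left(-33\right) = 33$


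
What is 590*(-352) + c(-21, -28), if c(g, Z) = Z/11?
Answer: -2284508/11 ≈ -2.0768e+5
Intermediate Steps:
c(g, Z) = Z/11 (c(g, Z) = Z*(1/11) = Z/11)
590*(-352) + c(-21, -28) = 590*(-352) + (1/11)*(-28) = -207680 - 28/11 = -2284508/11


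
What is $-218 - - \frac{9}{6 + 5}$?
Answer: $- \frac{2389}{11} \approx -217.18$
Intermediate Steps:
$-218 - - \frac{9}{6 + 5} = -218 - - \frac{9}{11} = -218 + \frac{9}{11} = - \frac{2389}{11}$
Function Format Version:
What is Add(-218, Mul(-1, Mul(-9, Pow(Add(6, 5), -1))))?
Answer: Rational(-2389, 11) ≈ -217.18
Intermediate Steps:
Add(-218, Mul(-1, Mul(-9, Pow(Add(6, 5), -1)))) = Add(-218, Mul(-1, Mul(-9, Pow(11, -1)))) = Add(-218, Mul(-1, Mul(-9, Rational(1, 11)))) = Add(-218, Mul(-1, Rational(-9, 11))) = Add(-218, Rational(9, 11)) = Rational(-2389, 11)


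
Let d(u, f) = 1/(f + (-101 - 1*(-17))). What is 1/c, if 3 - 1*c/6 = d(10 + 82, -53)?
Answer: 137/2472 ≈ 0.055421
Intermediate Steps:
d(u, f) = 1/(-84 + f) (d(u, f) = 1/(f + (-101 + 17)) = 1/(f - 84) = 1/(-84 + f))
c = 2472/137 (c = 18 - 6/(-84 - 53) = 18 - 6/(-137) = 18 - 6*(-1/137) = 18 + 6/137 = 2472/137 ≈ 18.044)
1/c = 1/(2472/137) = 137/2472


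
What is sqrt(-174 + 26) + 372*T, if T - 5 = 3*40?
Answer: 46500 + 2*I*sqrt(37) ≈ 46500.0 + 12.166*I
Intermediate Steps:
T = 125 (T = 5 + 3*40 = 5 + 120 = 125)
sqrt(-174 + 26) + 372*T = sqrt(-174 + 26) + 372*125 = sqrt(-148) + 46500 = 2*I*sqrt(37) + 46500 = 46500 + 2*I*sqrt(37)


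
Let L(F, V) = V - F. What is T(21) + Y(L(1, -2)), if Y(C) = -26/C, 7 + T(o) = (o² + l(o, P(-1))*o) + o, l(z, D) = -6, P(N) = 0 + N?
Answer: 1013/3 ≈ 337.67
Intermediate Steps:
P(N) = N
T(o) = -7 + o² - 5*o (T(o) = -7 + ((o² - 6*o) + o) = -7 + (o² - 5*o) = -7 + o² - 5*o)
T(21) + Y(L(1, -2)) = (-7 + 21² - 5*21) - 26/(-2 - 1*1) = (-7 + 441 - 105) - 26/(-2 - 1) = 329 - 26/(-3) = 329 - 26*(-⅓) = 329 + 26/3 = 1013/3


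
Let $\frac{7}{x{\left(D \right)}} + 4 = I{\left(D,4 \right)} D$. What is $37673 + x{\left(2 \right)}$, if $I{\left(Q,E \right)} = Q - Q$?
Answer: $\frac{150685}{4} \approx 37671.0$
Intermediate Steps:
$I{\left(Q,E \right)} = 0$
$x{\left(D \right)} = - \frac{7}{4}$ ($x{\left(D \right)} = \frac{7}{-4 + 0 D} = \frac{7}{-4 + 0} = \frac{7}{-4} = 7 \left(- \frac{1}{4}\right) = - \frac{7}{4}$)
$37673 + x{\left(2 \right)} = 37673 - \frac{7}{4} = \frac{150685}{4}$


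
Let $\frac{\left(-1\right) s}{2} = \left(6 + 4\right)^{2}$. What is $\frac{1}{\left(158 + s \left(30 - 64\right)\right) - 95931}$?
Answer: $- \frac{1}{88973} \approx -1.1239 \cdot 10^{-5}$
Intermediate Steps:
$s = -200$ ($s = - 2 \left(6 + 4\right)^{2} = - 2 \cdot 10^{2} = \left(-2\right) 100 = -200$)
$\frac{1}{\left(158 + s \left(30 - 64\right)\right) - 95931} = \frac{1}{\left(158 - 200 \left(30 - 64\right)\right) - 95931} = \frac{1}{\left(158 - -6800\right) - 95931} = \frac{1}{\left(158 + 6800\right) - 95931} = \frac{1}{6958 - 95931} = \frac{1}{-88973} = - \frac{1}{88973}$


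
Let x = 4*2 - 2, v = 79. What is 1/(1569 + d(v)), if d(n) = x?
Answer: 1/1575 ≈ 0.00063492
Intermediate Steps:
x = 6 (x = 8 - 2 = 6)
d(n) = 6
1/(1569 + d(v)) = 1/(1569 + 6) = 1/1575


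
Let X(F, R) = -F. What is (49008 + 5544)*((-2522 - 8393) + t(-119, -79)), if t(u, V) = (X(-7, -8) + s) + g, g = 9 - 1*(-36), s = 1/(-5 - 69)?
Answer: -21926167188/37 ≈ -5.9260e+8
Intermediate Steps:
s = -1/74 (s = 1/(-74) = -1/74 ≈ -0.013514)
g = 45 (g = 9 + 36 = 45)
t(u, V) = 3847/74 (t(u, V) = (-1*(-7) - 1/74) + 45 = (7 - 1/74) + 45 = 517/74 + 45 = 3847/74)
(49008 + 5544)*((-2522 - 8393) + t(-119, -79)) = (49008 + 5544)*((-2522 - 8393) + 3847/74) = 54552*(-10915 + 3847/74) = 54552*(-803863/74) = -21926167188/37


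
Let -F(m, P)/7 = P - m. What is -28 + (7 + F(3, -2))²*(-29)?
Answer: -51184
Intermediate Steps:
F(m, P) = -7*P + 7*m (F(m, P) = -7*(P - m) = -7*P + 7*m)
-28 + (7 + F(3, -2))²*(-29) = -28 + (7 + (-7*(-2) + 7*3))²*(-29) = -28 + (7 + (14 + 21))²*(-29) = -28 + (7 + 35)²*(-29) = -28 + 42²*(-29) = -28 + 1764*(-29) = -28 - 51156 = -51184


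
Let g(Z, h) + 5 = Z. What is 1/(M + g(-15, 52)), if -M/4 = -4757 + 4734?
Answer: 1/72 ≈ 0.013889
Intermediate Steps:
g(Z, h) = -5 + Z
M = 92 (M = -4*(-4757 + 4734) = -4*(-23) = 92)
1/(M + g(-15, 52)) = 1/(92 + (-5 - 15)) = 1/(92 - 20) = 1/72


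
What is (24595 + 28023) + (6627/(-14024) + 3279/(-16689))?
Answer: 4104968016183/78015512 ≈ 52617.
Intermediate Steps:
(24595 + 28023) + (6627/(-14024) + 3279/(-16689)) = 52618 + (6627*(-1/14024) + 3279*(-1/16689)) = 52618 + (-6627/14024 - 1093/5563) = 52618 - 52194233/78015512 = 4104968016183/78015512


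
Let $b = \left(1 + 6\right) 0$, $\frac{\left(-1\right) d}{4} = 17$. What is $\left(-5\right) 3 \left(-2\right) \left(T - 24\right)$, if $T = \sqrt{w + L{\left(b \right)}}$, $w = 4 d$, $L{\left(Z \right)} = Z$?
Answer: $-720 + 120 i \sqrt{17} \approx -720.0 + 494.77 i$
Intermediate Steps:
$d = -68$ ($d = \left(-4\right) 17 = -68$)
$b = 0$ ($b = 7 \cdot 0 = 0$)
$w = -272$ ($w = 4 \left(-68\right) = -272$)
$T = 4 i \sqrt{17}$ ($T = \sqrt{-272 + 0} = \sqrt{-272} = 4 i \sqrt{17} \approx 16.492 i$)
$\left(-5\right) 3 \left(-2\right) \left(T - 24\right) = \left(-5\right) 3 \left(-2\right) \left(4 i \sqrt{17} - 24\right) = \left(-15\right) \left(-2\right) \left(-24 + 4 i \sqrt{17}\right) = 30 \left(-24 + 4 i \sqrt{17}\right) = -720 + 120 i \sqrt{17}$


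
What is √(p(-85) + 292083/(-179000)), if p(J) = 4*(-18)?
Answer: I*√23592348570/17900 ≈ 8.5809*I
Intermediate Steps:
p(J) = -72
√(p(-85) + 292083/(-179000)) = √(-72 + 292083/(-179000)) = √(-72 + 292083*(-1/179000)) = √(-72 - 292083/179000) = √(-13180083/179000) = I*√23592348570/17900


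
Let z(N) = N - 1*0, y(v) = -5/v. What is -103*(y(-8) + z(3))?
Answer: -2987/8 ≈ -373.38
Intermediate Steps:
z(N) = N (z(N) = N + 0 = N)
-103*(y(-8) + z(3)) = -103*(-5/(-8) + 3) = -103*(-5*(-⅛) + 3) = -103*(5/8 + 3) = -103*29/8 = -2987/8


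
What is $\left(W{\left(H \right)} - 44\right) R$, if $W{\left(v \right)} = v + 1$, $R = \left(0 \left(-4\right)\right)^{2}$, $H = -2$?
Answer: $0$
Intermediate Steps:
$R = 0$ ($R = 0^{2} = 0$)
$W{\left(v \right)} = 1 + v$
$\left(W{\left(H \right)} - 44\right) R = \left(\left(1 - 2\right) - 44\right) 0 = \left(-1 - 44\right) 0 = \left(-45\right) 0 = 0$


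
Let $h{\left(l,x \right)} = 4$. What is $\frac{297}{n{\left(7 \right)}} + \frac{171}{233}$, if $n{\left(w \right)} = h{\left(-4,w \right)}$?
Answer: $\frac{69885}{932} \approx 74.984$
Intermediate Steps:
$n{\left(w \right)} = 4$
$\frac{297}{n{\left(7 \right)}} + \frac{171}{233} = \frac{297}{4} + \frac{171}{233} = \frac{69885}{932}$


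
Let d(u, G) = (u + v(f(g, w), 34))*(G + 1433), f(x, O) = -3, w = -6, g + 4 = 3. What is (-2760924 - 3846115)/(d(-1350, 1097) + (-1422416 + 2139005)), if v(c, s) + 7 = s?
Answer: 6607039/2630601 ≈ 2.5116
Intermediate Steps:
g = -1 (g = -4 + 3 = -1)
v(c, s) = -7 + s
d(u, G) = (27 + u)*(1433 + G) (d(u, G) = (u + (-7 + 34))*(G + 1433) = (u + 27)*(1433 + G) = (27 + u)*(1433 + G))
(-2760924 - 3846115)/(d(-1350, 1097) + (-1422416 + 2139005)) = (-2760924 - 3846115)/((38691 + 27*1097 + 1433*(-1350) + 1097*(-1350)) + (-1422416 + 2139005)) = -6607039/((38691 + 29619 - 1934550 - 1480950) + 716589) = -6607039/(-3347190 + 716589) = -6607039/(-2630601) = -6607039*(-1/2630601) = 6607039/2630601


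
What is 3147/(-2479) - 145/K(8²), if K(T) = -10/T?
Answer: 2297365/2479 ≈ 926.73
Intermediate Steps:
3147/(-2479) - 145/K(8²) = 3147/(-2479) - 145/((-10/(8²))) = 3147*(-1/2479) - 145/((-10/64)) = -3147/2479 - 145/((-10*1/64)) = -3147/2479 - 145/(-5/32) = -3147/2479 - 145*(-32/5) = -3147/2479 + 928 = 2297365/2479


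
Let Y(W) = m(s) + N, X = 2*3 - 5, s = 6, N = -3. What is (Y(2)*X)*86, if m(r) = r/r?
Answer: -172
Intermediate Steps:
m(r) = 1
X = 1 (X = 6 - 5 = 1)
Y(W) = -2 (Y(W) = 1 - 3 = -2)
(Y(2)*X)*86 = -2*1*86 = -2*86 = -172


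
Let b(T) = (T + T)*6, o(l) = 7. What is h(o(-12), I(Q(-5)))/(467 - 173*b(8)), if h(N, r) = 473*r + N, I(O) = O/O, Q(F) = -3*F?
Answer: -480/16141 ≈ -0.029738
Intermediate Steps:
I(O) = 1
b(T) = 12*T (b(T) = (2*T)*6 = 12*T)
h(N, r) = N + 473*r
h(o(-12), I(Q(-5)))/(467 - 173*b(8)) = (7 + 473*1)/(467 - 2076*8) = (7 + 473)/(467 - 173*96) = 480/(467 - 16608) = 480/(-16141) = 480*(-1/16141) = -480/16141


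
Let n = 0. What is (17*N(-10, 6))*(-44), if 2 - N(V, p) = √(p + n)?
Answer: -1496 + 748*√6 ≈ 336.22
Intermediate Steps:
N(V, p) = 2 - √p (N(V, p) = 2 - √(p + 0) = 2 - √p)
(17*N(-10, 6))*(-44) = (17*(2 - √6))*(-44) = (34 - 17*√6)*(-44) = -1496 + 748*√6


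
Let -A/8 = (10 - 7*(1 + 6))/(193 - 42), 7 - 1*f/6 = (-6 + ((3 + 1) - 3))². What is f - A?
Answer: -16620/151 ≈ -110.07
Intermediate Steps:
f = -108 (f = 42 - 6*(-6 + ((3 + 1) - 3))² = 42 - 6*(-6 + (4 - 3))² = 42 - 6*(-6 + 1)² = 42 - 6*(-5)² = 42 - 6*25 = 42 - 150 = -108)
A = 312/151 (A = -8*(10 - 7*(1 + 6))/(193 - 42) = -8*(10 - 7*7)/151 = -8*(10 - 49)/151 = -(-312)/151 = -8*(-39/151) = 312/151 ≈ 2.0662)
f - A = -108 - 1*312/151 = -108 - 312/151 = -16620/151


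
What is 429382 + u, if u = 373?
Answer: 429755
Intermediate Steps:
429382 + u = 429382 + 373 = 429755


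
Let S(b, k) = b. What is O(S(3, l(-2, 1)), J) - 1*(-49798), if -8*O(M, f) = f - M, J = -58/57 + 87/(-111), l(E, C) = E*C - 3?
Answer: 420100991/8436 ≈ 49799.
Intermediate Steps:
l(E, C) = -3 + C*E (l(E, C) = C*E - 3 = -3 + C*E)
J = -3799/2109 (J = -58*1/57 + 87*(-1/111) = -58/57 - 29/37 = -3799/2109 ≈ -1.8013)
O(M, f) = -f/8 + M/8 (O(M, f) = -(f - M)/8 = -f/8 + M/8)
O(S(3, l(-2, 1)), J) - 1*(-49798) = (-⅛*(-3799/2109) + (⅛)*3) - 1*(-49798) = (3799/16872 + 3/8) + 49798 = 5063/8436 + 49798 = 420100991/8436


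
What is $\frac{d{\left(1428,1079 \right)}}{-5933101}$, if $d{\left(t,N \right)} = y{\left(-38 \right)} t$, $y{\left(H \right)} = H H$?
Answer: $- \frac{2062032}{5933101} \approx -0.34755$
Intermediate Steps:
$y{\left(H \right)} = H^{2}$
$d{\left(t,N \right)} = 1444 t$ ($d{\left(t,N \right)} = \left(-38\right)^{2} t = 1444 t$)
$\frac{d{\left(1428,1079 \right)}}{-5933101} = \frac{1444 \cdot 1428}{-5933101} = 2062032 \left(- \frac{1}{5933101}\right) = - \frac{2062032}{5933101}$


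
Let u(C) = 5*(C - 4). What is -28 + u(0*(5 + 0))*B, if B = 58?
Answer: -1188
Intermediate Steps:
u(C) = -20 + 5*C (u(C) = 5*(-4 + C) = -20 + 5*C)
-28 + u(0*(5 + 0))*B = -28 + (-20 + 5*(0*(5 + 0)))*58 = -28 + (-20 + 5*(0*5))*58 = -28 + (-20 + 5*0)*58 = -28 + (-20 + 0)*58 = -28 - 20*58 = -28 - 1160 = -1188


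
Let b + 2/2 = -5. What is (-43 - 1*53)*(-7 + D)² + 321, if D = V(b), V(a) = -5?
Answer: -13503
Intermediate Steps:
b = -6 (b = -1 - 5 = -6)
D = -5
(-43 - 1*53)*(-7 + D)² + 321 = (-43 - 1*53)*(-7 - 5)² + 321 = (-43 - 53)*(-12)² + 321 = -96*144 + 321 = -13824 + 321 = -13503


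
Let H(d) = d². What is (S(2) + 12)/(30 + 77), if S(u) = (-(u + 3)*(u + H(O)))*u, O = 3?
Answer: -98/107 ≈ -0.91589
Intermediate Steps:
S(u) = -u*(3 + u)*(9 + u) (S(u) = (-(u + 3)*(u + 3²))*u = (-(3 + u)*(u + 9))*u = (-(3 + u)*(9 + u))*u = -u*(3 + u)*(9 + u))
(S(2) + 12)/(30 + 77) = (-1*2*(27 + 2² + 12*2) + 12)/(30 + 77) = (-1*2*(27 + 4 + 24) + 12)/107 = (-1*2*55 + 12)*(1/107) = (-110 + 12)*(1/107) = -98*1/107 = -98/107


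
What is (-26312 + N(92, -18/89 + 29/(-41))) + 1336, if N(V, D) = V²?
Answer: -16512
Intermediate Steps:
(-26312 + N(92, -18/89 + 29/(-41))) + 1336 = (-26312 + 92²) + 1336 = (-26312 + 8464) + 1336 = -17848 + 1336 = -16512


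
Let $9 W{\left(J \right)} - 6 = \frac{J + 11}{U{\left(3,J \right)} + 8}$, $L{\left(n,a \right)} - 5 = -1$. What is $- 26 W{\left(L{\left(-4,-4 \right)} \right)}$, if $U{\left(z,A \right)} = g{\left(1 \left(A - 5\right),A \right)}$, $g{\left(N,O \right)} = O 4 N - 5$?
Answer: $-14$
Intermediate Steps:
$L{\left(n,a \right)} = 4$ ($L{\left(n,a \right)} = 5 - 1 = 4$)
$g{\left(N,O \right)} = -5 + 4 N O$ ($g{\left(N,O \right)} = 4 O N - 5 = 4 N O - 5 = -5 + 4 N O$)
$U{\left(z,A \right)} = -5 + 4 A \left(-5 + A\right)$ ($U{\left(z,A \right)} = -5 + 4 \cdot 1 \left(A - 5\right) A = -5 + 4 \cdot 1 \left(-5 + A\right) A = -5 + 4 \left(-5 + A\right) A = -5 + 4 A \left(-5 + A\right)$)
$W{\left(J \right)} = \frac{2}{3} + \frac{11 + J}{9 \left(3 + 4 J \left(-5 + J\right)\right)}$ ($W{\left(J \right)} = \frac{2}{3} + \frac{\left(J + 11\right) \frac{1}{\left(-5 + 4 J \left(-5 + J\right)\right) + 8}}{9} = \frac{2}{3} + \frac{\left(11 + J\right) \frac{1}{3 + 4 J \left(-5 + J\right)}}{9} = \frac{2}{3} + \frac{\frac{1}{3 + 4 J \left(-5 + J\right)} \left(11 + J\right)}{9} = \frac{2}{3} + \frac{11 + J}{9 \left(3 + 4 J \left(-5 + J\right)\right)}$)
$- 26 W{\left(L{\left(-4,-4 \right)} \right)} = - 26 \frac{29 + 4 + 24 \cdot 4 \left(-5 + 4\right)}{9 \left(3 + 4 \cdot 4 \left(-5 + 4\right)\right)} = - 26 \frac{29 + 4 + 24 \cdot 4 \left(-1\right)}{9 \left(3 + 4 \cdot 4 \left(-1\right)\right)} = - 26 \frac{29 + 4 - 96}{9 \left(3 - 16\right)} = - 26 \cdot \frac{1}{9} \frac{1}{-13} \left(-63\right) = - 26 \cdot \frac{1}{9} \left(- \frac{1}{13}\right) \left(-63\right) = \left(-26\right) \frac{7}{13} = -14$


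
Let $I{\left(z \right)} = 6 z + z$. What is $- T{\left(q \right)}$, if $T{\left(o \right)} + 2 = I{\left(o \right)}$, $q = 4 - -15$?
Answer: $-131$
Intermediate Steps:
$I{\left(z \right)} = 7 z$
$q = 19$ ($q = 4 + 15 = 19$)
$T{\left(o \right)} = -2 + 7 o$
$- T{\left(q \right)} = - (-2 + 7 \cdot 19) = - (-2 + 133) = \left(-1\right) 131 = -131$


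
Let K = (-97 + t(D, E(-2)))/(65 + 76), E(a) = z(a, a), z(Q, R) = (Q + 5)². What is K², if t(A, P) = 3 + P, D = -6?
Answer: 7225/19881 ≈ 0.36341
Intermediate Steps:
z(Q, R) = (5 + Q)²
E(a) = (5 + a)²
K = -85/141 (K = (-97 + (3 + (5 - 2)²))/(65 + 76) = (-97 + (3 + 3²))/141 = (-97 + (3 + 9))*(1/141) = (-97 + 12)*(1/141) = -85*1/141 = -85/141 ≈ -0.60284)
K² = (-85/141)² = 7225/19881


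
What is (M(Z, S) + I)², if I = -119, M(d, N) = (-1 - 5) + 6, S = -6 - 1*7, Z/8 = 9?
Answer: 14161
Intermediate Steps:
Z = 72 (Z = 8*9 = 72)
S = -13 (S = -6 - 7 = -13)
M(d, N) = 0 (M(d, N) = -6 + 6 = 0)
(M(Z, S) + I)² = (0 - 119)² = (-119)² = 14161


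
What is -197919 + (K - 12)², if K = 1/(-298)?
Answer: -17563203947/88804 ≈ -1.9778e+5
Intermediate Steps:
K = -1/298 ≈ -0.0033557
-197919 + (K - 12)² = -197919 + (-1/298 - 12)² = -197919 + (-3577/298)² = -197919 + 12794929/88804 = -17563203947/88804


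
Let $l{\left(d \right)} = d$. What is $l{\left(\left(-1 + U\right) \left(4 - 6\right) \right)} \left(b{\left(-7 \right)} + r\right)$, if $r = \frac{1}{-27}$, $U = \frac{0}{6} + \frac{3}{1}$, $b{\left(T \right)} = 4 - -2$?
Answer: $- \frac{644}{27} \approx -23.852$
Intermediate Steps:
$b{\left(T \right)} = 6$ ($b{\left(T \right)} = 4 + 2 = 6$)
$U = 3$ ($U = 0 \cdot \frac{1}{6} + 3 \cdot 1 = 0 + 3 = 3$)
$r = - \frac{1}{27} \approx -0.037037$
$l{\left(\left(-1 + U\right) \left(4 - 6\right) \right)} \left(b{\left(-7 \right)} + r\right) = \left(-1 + 3\right) \left(4 - 6\right) \left(6 - \frac{1}{27}\right) = 2 \left(-2\right) \frac{161}{27} = \left(-4\right) \frac{161}{27} = - \frac{644}{27}$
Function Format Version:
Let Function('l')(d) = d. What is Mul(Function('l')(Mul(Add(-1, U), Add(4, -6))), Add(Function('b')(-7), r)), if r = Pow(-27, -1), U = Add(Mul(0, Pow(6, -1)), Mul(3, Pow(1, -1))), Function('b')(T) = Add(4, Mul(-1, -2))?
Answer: Rational(-644, 27) ≈ -23.852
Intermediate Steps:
Function('b')(T) = 6 (Function('b')(T) = Add(4, 2) = 6)
U = 3 (U = Add(Mul(0, Rational(1, 6)), Mul(3, 1)) = Add(0, 3) = 3)
r = Rational(-1, 27) ≈ -0.037037
Mul(Function('l')(Mul(Add(-1, U), Add(4, -6))), Add(Function('b')(-7), r)) = Mul(Mul(Add(-1, 3), Add(4, -6)), Add(6, Rational(-1, 27))) = Mul(Mul(2, -2), Rational(161, 27)) = Mul(-4, Rational(161, 27)) = Rational(-644, 27)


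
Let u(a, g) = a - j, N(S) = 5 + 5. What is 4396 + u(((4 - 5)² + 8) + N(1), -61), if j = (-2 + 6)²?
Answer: 4399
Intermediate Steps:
j = 16 (j = 4² = 16)
N(S) = 10
u(a, g) = -16 + a (u(a, g) = a - 1*16 = a - 16 = -16 + a)
4396 + u(((4 - 5)² + 8) + N(1), -61) = 4396 + (-16 + (((4 - 5)² + 8) + 10)) = 4396 + (-16 + (((-1)² + 8) + 10)) = 4396 + (-16 + ((1 + 8) + 10)) = 4396 + (-16 + (9 + 10)) = 4396 + (-16 + 19) = 4396 + 3 = 4399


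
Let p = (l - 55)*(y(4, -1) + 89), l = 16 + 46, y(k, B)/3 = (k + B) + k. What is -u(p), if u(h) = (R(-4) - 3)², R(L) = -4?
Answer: -49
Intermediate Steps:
y(k, B) = 3*B + 6*k (y(k, B) = 3*((k + B) + k) = 3*((B + k) + k) = 3*(B + 2*k) = 3*B + 6*k)
l = 62
p = 770 (p = (62 - 55)*((3*(-1) + 6*4) + 89) = 7*((-3 + 24) + 89) = 7*(21 + 89) = 7*110 = 770)
u(h) = 49 (u(h) = (-4 - 3)² = (-7)² = 49)
-u(p) = -1*49 = -49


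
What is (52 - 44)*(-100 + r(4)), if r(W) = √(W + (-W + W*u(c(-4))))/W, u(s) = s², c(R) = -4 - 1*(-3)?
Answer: -796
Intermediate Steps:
c(R) = -1 (c(R) = -4 + 3 = -1)
r(W) = W^(-½) (r(W) = √(W + (-W + W*(-1)²))/W = √(W + (-W + W*1))/W = √(W + (-W + W))/W = √(W + 0)/W = √W/W = W^(-½))
(52 - 44)*(-100 + r(4)) = (52 - 44)*(-100 + 4^(-½)) = 8*(-100 + ½) = 8*(-199/2) = -796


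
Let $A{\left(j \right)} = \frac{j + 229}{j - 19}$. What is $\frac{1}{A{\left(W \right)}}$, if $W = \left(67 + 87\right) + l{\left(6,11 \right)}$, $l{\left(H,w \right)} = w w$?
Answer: $\frac{32}{63} \approx 0.50794$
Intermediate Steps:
$l{\left(H,w \right)} = w^{2}$
$W = 275$ ($W = \left(67 + 87\right) + 11^{2} = 154 + 121 = 275$)
$A{\left(j \right)} = \frac{229 + j}{-19 + j}$
$\frac{1}{A{\left(W \right)}} = \frac{1}{\frac{1}{-19 + 275} \left(229 + 275\right)} = \frac{1}{\frac{1}{256} \cdot 504} = \frac{1}{\frac{63}{32}} = \frac{32}{63}$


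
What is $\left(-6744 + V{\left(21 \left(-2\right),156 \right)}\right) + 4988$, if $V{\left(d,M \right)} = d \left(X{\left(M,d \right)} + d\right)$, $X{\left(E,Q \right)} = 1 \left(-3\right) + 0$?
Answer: $134$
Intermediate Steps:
$X{\left(E,Q \right)} = -3$ ($X{\left(E,Q \right)} = -3 + 0 = -3$)
$V{\left(d,M \right)} = d \left(-3 + d\right)$
$\left(-6744 + V{\left(21 \left(-2\right),156 \right)}\right) + 4988 = \left(-6744 + 21 \left(-2\right) \left(-3 + 21 \left(-2\right)\right)\right) + 4988 = \left(-6744 - 42 \left(-3 - 42\right)\right) + 4988 = \left(-6744 - -1890\right) + 4988 = \left(-6744 + 1890\right) + 4988 = -4854 + 4988 = 134$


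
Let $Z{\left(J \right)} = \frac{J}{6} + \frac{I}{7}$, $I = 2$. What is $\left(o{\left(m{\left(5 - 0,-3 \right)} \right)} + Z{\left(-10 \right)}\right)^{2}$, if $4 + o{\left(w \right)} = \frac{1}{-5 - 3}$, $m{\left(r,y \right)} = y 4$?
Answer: $\frac{855625}{28224} \approx 30.316$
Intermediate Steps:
$m{\left(r,y \right)} = 4 y$
$o{\left(w \right)} = - \frac{33}{8}$ ($o{\left(w \right)} = -4 + \frac{1}{-5 - 3} = -4 + \frac{1}{-8} = -4 - \frac{1}{8} = - \frac{33}{8}$)
$Z{\left(J \right)} = \frac{2}{7} + \frac{J}{6}$ ($Z{\left(J \right)} = \frac{J}{6} + \frac{2}{7} = \frac{2}{7} + \frac{J}{6}$)
$\left(o{\left(m{\left(5 - 0,-3 \right)} \right)} + Z{\left(-10 \right)}\right)^{2} = \left(- \frac{33}{8} + \left(\frac{2}{7} + \frac{1}{6} \left(-10\right)\right)\right)^{2} = \left(- \frac{33}{8} + \left(\frac{2}{7} - \frac{5}{3}\right)\right)^{2} = \left(- \frac{33}{8} - \frac{29}{21}\right)^{2} = \left(- \frac{925}{168}\right)^{2} = \frac{855625}{28224}$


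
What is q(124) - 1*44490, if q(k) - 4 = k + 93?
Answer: -44269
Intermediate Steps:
q(k) = 97 + k (q(k) = 4 + (k + 93) = 4 + (93 + k) = 97 + k)
q(124) - 1*44490 = (97 + 124) - 1*44490 = 221 - 44490 = -44269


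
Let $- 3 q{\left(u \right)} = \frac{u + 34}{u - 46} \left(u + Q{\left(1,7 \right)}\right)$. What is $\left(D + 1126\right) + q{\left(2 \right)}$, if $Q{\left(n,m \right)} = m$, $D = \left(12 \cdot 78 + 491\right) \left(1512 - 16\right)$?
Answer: $\frac{23495125}{11} \approx 2.1359 \cdot 10^{6}$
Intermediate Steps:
$D = 2134792$ ($D = \left(936 + 491\right) 1496 = 1427 \cdot 1496 = 2134792$)
$q{\left(u \right)} = - \frac{\left(7 + u\right) \left(34 + u\right)}{3 \left(-46 + u\right)}$ ($q{\left(u \right)} = - \frac{\frac{u + 34}{u - 46} \left(u + 7\right)}{3} = - \frac{\frac{34 + u}{-46 + u} \left(7 + u\right)}{3} = - \frac{\frac{1}{-46 + u} \left(7 + u\right) \left(34 + u\right)}{3} = - \frac{\left(7 + u\right) \left(34 + u\right)}{3 \left(-46 + u\right)}$)
$\left(D + 1126\right) + q{\left(2 \right)} = \left(2134792 + 1126\right) + \frac{-238 - 2^{2} - 82}{3 \left(-46 + 2\right)} = 2135918 + \frac{-238 - 4 - 82}{3 \left(-44\right)} = 2135918 + \frac{1}{3} \left(- \frac{1}{44}\right) \left(-238 - 4 - 82\right) = 2135918 + \frac{1}{3} \left(- \frac{1}{44}\right) \left(-324\right) = 2135918 + \frac{27}{11} = \frac{23495125}{11}$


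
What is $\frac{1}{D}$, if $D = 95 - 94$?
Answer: $1$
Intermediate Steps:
$D = 1$
$\frac{1}{D} = 1^{-1} = 1$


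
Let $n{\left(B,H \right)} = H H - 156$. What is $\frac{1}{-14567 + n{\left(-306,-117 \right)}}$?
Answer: $- \frac{1}{1034} \approx -0.00096712$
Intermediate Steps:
$n{\left(B,H \right)} = -156 + H^{2}$ ($n{\left(B,H \right)} = H^{2} - 156 = -156 + H^{2}$)
$\frac{1}{-14567 + n{\left(-306,-117 \right)}} = \frac{1}{-14567 - \left(156 - \left(-117\right)^{2}\right)} = \frac{1}{-14567 + \left(-156 + 13689\right)} = \frac{1}{-14567 + 13533} = \frac{1}{-1034} = - \frac{1}{1034}$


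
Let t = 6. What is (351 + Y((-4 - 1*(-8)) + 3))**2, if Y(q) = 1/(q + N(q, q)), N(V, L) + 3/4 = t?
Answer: 295943209/2401 ≈ 1.2326e+5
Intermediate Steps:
N(V, L) = 21/4 (N(V, L) = -3/4 + 6 = 21/4)
Y(q) = 1/(21/4 + q) (Y(q) = 1/(q + 21/4) = 1/(21/4 + q))
(351 + Y((-4 - 1*(-8)) + 3))**2 = (351 + 4/(21 + 4*((-4 - 1*(-8)) + 3)))**2 = (351 + 4/(21 + 4*((-4 + 8) + 3)))**2 = (351 + 4/(21 + 4*(4 + 3)))**2 = (351 + 4/(21 + 4*7))**2 = (351 + 4/(21 + 28))**2 = (351 + 4/49)**2 = (17203/49)**2 = 295943209/2401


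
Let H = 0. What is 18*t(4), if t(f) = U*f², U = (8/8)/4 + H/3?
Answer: 72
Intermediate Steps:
U = ¼ (U = (8/8)/4 + 0/3 = (8*(⅛))*(¼) + 0*(⅓) = 1*(¼) + 0 = ¼ + 0 = ¼ ≈ 0.25000)
t(f) = f²/4
18*t(4) = 18*((¼)*4²) = 18*((¼)*16) = 18*4 = 72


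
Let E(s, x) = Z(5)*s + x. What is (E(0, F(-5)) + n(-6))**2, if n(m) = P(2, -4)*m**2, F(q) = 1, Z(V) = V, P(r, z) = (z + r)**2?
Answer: 21025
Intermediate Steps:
P(r, z) = (r + z)**2
n(m) = 4*m**2 (n(m) = (2 - 4)**2*m**2 = (-2)**2*m**2 = 4*m**2)
E(s, x) = x + 5*s (E(s, x) = 5*s + x = x + 5*s)
(E(0, F(-5)) + n(-6))**2 = ((1 + 5*0) + 4*(-6)**2)**2 = ((1 + 0) + 4*36)**2 = (1 + 144)**2 = 145**2 = 21025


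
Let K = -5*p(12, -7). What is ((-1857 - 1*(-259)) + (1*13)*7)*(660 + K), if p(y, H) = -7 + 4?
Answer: -1017225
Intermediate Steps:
p(y, H) = -3
K = 15 (K = -5*(-3) = 15)
((-1857 - 1*(-259)) + (1*13)*7)*(660 + K) = ((-1857 - 1*(-259)) + (1*13)*7)*(660 + 15) = ((-1857 + 259) + 13*7)*675 = (-1598 + 91)*675 = -1507*675 = -1017225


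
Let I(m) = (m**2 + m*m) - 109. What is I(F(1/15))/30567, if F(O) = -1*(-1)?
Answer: -107/30567 ≈ -0.0035005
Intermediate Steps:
F(O) = 1
I(m) = -109 + 2*m**2 (I(m) = (m**2 + m**2) - 109 = 2*m**2 - 109 = -109 + 2*m**2)
I(F(1/15))/30567 = (-109 + 2*1**2)/30567 = (-109 + 2*1)*(1/30567) = (-109 + 2)*(1/30567) = -107*1/30567 = -107/30567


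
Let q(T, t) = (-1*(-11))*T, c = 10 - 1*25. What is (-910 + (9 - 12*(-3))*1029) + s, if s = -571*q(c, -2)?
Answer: 139610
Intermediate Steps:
c = -15 (c = 10 - 25 = -15)
q(T, t) = 11*T
s = 94215 (s = -6281*(-15) = -571*(-165) = 94215)
(-910 + (9 - 12*(-3))*1029) + s = (-910 + (9 - 12*(-3))*1029) + 94215 = (-910 + (9 + 36)*1029) + 94215 = (-910 + 45*1029) + 94215 = (-910 + 46305) + 94215 = 45395 + 94215 = 139610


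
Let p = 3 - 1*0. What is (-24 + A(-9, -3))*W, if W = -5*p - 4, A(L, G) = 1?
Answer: 437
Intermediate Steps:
p = 3 (p = 3 + 0 = 3)
W = -19 (W = -5*3 - 4 = -15 - 4 = -19)
(-24 + A(-9, -3))*W = (-24 + 1)*(-19) = -23*(-19) = 437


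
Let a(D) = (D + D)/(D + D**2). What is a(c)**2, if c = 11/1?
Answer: 1/36 ≈ 0.027778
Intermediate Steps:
c = 11 (c = 11*1 = 11)
a(D) = 2*D/(D + D**2) (a(D) = (2*D)/(D + D**2) = 2*D/(D + D**2))
a(c)**2 = (2/(1 + 11))**2 = (2/12)**2 = (2*(1/12))**2 = (1/6)**2 = 1/36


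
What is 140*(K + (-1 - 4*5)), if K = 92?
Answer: 9940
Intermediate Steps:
140*(K + (-1 - 4*5)) = 140*(92 + (-1 - 4*5)) = 140*(92 + (-1 - 20)) = 140*(92 - 21) = 140*71 = 9940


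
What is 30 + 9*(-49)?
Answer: -411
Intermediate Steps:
30 + 9*(-49) = 30 - 441 = -411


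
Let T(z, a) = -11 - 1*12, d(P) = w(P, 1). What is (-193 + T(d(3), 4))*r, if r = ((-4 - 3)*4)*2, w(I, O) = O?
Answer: 12096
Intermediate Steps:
d(P) = 1
T(z, a) = -23 (T(z, a) = -11 - 12 = -23)
r = -56 (r = -7*4*2 = -28*2 = -56)
(-193 + T(d(3), 4))*r = (-193 - 23)*(-56) = -216*(-56) = 12096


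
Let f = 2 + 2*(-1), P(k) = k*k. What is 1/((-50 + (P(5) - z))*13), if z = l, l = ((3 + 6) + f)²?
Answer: -1/1378 ≈ -0.00072569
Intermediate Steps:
P(k) = k²
f = 0 (f = 2 - 2 = 0)
l = 81 (l = ((3 + 6) + 0)² = (9 + 0)² = 9² = 81)
z = 81
1/((-50 + (P(5) - z))*13) = 1/((-50 + (5² - 1*81))*13) = 1/((-50 + (25 - 81))*13) = 1/((-50 - 56)*13) = 1/(-106*13) = 1/(-1378) = -1/1378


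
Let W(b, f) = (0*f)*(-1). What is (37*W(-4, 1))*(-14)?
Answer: 0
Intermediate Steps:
W(b, f) = 0 (W(b, f) = 0*(-1) = 0)
(37*W(-4, 1))*(-14) = (37*0)*(-14) = 0*(-14) = 0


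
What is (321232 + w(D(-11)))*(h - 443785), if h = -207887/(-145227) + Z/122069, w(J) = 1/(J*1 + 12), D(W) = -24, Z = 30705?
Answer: -30326595585258301865911/212732575956 ≈ -1.4256e+11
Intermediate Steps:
w(J) = 1/(12 + J) (w(J) = 1/(J + 12) = 1/(12 + J))
h = 29835753238/17727714663 (h = -207887/(-145227) + 30705/122069 = -207887*(-1/145227) + 30705*(1/122069) = 207887/145227 + 30705/122069 = 29835753238/17727714663 ≈ 1.6830)
(321232 + w(D(-11)))*(h - 443785) = (321232 + 1/(12 - 24))*(29835753238/17727714663 - 443785) = (321232 + 1/(-12))*(-7867264015966217/17727714663) = (321232 - 1/12)*(-7867264015966217/17727714663) = (3854783/12)*(-7867264015966217/17727714663) = -30326595585258301865911/212732575956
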